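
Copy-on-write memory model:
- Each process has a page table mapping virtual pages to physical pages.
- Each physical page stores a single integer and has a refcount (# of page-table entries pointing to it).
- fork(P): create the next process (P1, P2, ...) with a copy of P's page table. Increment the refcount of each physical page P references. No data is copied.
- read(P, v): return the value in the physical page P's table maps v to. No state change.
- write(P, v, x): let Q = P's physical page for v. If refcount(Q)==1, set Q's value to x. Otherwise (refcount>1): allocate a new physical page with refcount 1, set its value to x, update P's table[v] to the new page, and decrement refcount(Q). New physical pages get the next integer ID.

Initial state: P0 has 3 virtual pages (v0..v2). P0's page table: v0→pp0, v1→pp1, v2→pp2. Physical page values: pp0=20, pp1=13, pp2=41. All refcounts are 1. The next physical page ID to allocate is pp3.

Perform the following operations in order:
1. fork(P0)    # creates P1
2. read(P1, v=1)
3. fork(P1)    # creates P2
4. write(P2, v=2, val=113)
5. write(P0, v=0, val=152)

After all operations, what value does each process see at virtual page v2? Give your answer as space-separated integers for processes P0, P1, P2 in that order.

Answer: 41 41 113

Derivation:
Op 1: fork(P0) -> P1. 3 ppages; refcounts: pp0:2 pp1:2 pp2:2
Op 2: read(P1, v1) -> 13. No state change.
Op 3: fork(P1) -> P2. 3 ppages; refcounts: pp0:3 pp1:3 pp2:3
Op 4: write(P2, v2, 113). refcount(pp2)=3>1 -> COPY to pp3. 4 ppages; refcounts: pp0:3 pp1:3 pp2:2 pp3:1
Op 5: write(P0, v0, 152). refcount(pp0)=3>1 -> COPY to pp4. 5 ppages; refcounts: pp0:2 pp1:3 pp2:2 pp3:1 pp4:1
P0: v2 -> pp2 = 41
P1: v2 -> pp2 = 41
P2: v2 -> pp3 = 113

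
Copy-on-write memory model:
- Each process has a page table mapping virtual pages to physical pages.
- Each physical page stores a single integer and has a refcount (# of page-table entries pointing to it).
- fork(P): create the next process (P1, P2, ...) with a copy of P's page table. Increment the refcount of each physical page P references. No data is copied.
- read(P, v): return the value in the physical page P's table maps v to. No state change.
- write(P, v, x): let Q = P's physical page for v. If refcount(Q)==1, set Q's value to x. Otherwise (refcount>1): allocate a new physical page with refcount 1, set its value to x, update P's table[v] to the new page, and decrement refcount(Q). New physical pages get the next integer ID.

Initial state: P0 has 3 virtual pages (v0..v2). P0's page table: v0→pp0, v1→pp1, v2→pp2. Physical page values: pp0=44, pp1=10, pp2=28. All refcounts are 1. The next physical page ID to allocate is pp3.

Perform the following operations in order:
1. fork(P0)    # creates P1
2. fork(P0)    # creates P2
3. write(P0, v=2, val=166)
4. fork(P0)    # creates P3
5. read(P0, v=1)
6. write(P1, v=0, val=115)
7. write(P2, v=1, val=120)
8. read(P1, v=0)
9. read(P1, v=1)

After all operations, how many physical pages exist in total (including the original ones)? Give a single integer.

Op 1: fork(P0) -> P1. 3 ppages; refcounts: pp0:2 pp1:2 pp2:2
Op 2: fork(P0) -> P2. 3 ppages; refcounts: pp0:3 pp1:3 pp2:3
Op 3: write(P0, v2, 166). refcount(pp2)=3>1 -> COPY to pp3. 4 ppages; refcounts: pp0:3 pp1:3 pp2:2 pp3:1
Op 4: fork(P0) -> P3. 4 ppages; refcounts: pp0:4 pp1:4 pp2:2 pp3:2
Op 5: read(P0, v1) -> 10. No state change.
Op 6: write(P1, v0, 115). refcount(pp0)=4>1 -> COPY to pp4. 5 ppages; refcounts: pp0:3 pp1:4 pp2:2 pp3:2 pp4:1
Op 7: write(P2, v1, 120). refcount(pp1)=4>1 -> COPY to pp5. 6 ppages; refcounts: pp0:3 pp1:3 pp2:2 pp3:2 pp4:1 pp5:1
Op 8: read(P1, v0) -> 115. No state change.
Op 9: read(P1, v1) -> 10. No state change.

Answer: 6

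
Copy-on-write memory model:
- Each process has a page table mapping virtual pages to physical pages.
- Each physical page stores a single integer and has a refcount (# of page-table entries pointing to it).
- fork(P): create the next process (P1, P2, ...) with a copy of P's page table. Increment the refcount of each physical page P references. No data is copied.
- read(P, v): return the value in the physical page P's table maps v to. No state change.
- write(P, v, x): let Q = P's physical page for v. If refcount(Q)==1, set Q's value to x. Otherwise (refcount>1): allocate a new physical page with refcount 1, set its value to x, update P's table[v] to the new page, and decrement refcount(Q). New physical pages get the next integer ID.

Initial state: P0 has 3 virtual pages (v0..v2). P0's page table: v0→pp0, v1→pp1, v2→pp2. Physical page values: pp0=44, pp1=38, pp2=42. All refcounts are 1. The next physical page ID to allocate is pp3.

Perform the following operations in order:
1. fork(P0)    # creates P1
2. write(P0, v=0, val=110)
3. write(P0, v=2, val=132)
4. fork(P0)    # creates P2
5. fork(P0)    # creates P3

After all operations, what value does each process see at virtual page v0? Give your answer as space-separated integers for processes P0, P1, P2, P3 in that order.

Op 1: fork(P0) -> P1. 3 ppages; refcounts: pp0:2 pp1:2 pp2:2
Op 2: write(P0, v0, 110). refcount(pp0)=2>1 -> COPY to pp3. 4 ppages; refcounts: pp0:1 pp1:2 pp2:2 pp3:1
Op 3: write(P0, v2, 132). refcount(pp2)=2>1 -> COPY to pp4. 5 ppages; refcounts: pp0:1 pp1:2 pp2:1 pp3:1 pp4:1
Op 4: fork(P0) -> P2. 5 ppages; refcounts: pp0:1 pp1:3 pp2:1 pp3:2 pp4:2
Op 5: fork(P0) -> P3. 5 ppages; refcounts: pp0:1 pp1:4 pp2:1 pp3:3 pp4:3
P0: v0 -> pp3 = 110
P1: v0 -> pp0 = 44
P2: v0 -> pp3 = 110
P3: v0 -> pp3 = 110

Answer: 110 44 110 110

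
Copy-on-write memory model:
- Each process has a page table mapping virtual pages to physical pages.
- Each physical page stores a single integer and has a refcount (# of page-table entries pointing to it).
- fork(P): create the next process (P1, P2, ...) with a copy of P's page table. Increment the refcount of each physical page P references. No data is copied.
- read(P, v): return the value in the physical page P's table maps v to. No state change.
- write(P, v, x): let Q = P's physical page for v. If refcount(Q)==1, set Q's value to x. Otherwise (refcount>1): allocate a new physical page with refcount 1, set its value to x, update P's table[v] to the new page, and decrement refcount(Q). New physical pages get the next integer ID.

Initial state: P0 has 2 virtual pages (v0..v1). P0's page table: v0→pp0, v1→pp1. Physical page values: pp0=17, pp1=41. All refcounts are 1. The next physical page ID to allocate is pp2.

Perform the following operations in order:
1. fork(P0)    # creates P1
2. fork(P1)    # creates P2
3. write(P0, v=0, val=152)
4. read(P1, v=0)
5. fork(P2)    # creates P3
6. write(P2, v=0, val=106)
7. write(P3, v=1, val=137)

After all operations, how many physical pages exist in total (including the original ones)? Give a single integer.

Answer: 5

Derivation:
Op 1: fork(P0) -> P1. 2 ppages; refcounts: pp0:2 pp1:2
Op 2: fork(P1) -> P2. 2 ppages; refcounts: pp0:3 pp1:3
Op 3: write(P0, v0, 152). refcount(pp0)=3>1 -> COPY to pp2. 3 ppages; refcounts: pp0:2 pp1:3 pp2:1
Op 4: read(P1, v0) -> 17. No state change.
Op 5: fork(P2) -> P3. 3 ppages; refcounts: pp0:3 pp1:4 pp2:1
Op 6: write(P2, v0, 106). refcount(pp0)=3>1 -> COPY to pp3. 4 ppages; refcounts: pp0:2 pp1:4 pp2:1 pp3:1
Op 7: write(P3, v1, 137). refcount(pp1)=4>1 -> COPY to pp4. 5 ppages; refcounts: pp0:2 pp1:3 pp2:1 pp3:1 pp4:1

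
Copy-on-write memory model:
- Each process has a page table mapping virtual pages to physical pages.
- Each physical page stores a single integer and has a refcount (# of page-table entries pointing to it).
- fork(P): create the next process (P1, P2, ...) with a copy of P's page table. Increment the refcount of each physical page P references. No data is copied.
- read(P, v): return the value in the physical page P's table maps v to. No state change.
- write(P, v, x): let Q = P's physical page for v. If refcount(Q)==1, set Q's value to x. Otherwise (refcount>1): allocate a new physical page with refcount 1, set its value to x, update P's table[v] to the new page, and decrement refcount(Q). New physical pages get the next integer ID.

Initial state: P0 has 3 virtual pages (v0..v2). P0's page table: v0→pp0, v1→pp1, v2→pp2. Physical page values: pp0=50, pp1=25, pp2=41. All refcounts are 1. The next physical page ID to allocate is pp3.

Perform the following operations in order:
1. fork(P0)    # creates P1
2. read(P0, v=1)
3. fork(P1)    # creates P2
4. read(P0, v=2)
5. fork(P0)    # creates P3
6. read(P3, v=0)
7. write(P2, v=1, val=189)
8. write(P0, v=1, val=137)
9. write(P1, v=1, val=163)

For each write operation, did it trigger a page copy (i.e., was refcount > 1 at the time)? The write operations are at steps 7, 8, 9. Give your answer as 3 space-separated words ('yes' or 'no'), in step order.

Op 1: fork(P0) -> P1. 3 ppages; refcounts: pp0:2 pp1:2 pp2:2
Op 2: read(P0, v1) -> 25. No state change.
Op 3: fork(P1) -> P2. 3 ppages; refcounts: pp0:3 pp1:3 pp2:3
Op 4: read(P0, v2) -> 41. No state change.
Op 5: fork(P0) -> P3. 3 ppages; refcounts: pp0:4 pp1:4 pp2:4
Op 6: read(P3, v0) -> 50. No state change.
Op 7: write(P2, v1, 189). refcount(pp1)=4>1 -> COPY to pp3. 4 ppages; refcounts: pp0:4 pp1:3 pp2:4 pp3:1
Op 8: write(P0, v1, 137). refcount(pp1)=3>1 -> COPY to pp4. 5 ppages; refcounts: pp0:4 pp1:2 pp2:4 pp3:1 pp4:1
Op 9: write(P1, v1, 163). refcount(pp1)=2>1 -> COPY to pp5. 6 ppages; refcounts: pp0:4 pp1:1 pp2:4 pp3:1 pp4:1 pp5:1

yes yes yes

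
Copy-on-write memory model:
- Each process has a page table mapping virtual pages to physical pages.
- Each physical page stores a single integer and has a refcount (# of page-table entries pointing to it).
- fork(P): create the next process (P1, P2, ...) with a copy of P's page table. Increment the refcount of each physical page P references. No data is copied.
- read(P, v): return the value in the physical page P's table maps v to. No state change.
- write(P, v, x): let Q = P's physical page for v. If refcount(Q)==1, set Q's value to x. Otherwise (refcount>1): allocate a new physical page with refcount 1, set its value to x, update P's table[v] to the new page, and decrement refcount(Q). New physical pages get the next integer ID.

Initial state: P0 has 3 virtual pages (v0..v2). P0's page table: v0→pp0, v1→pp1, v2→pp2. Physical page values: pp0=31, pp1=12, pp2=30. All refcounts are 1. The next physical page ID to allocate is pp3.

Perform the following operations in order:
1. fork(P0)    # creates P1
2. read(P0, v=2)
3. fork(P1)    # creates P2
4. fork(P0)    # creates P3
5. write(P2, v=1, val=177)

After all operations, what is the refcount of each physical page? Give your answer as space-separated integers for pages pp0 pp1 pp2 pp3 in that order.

Op 1: fork(P0) -> P1. 3 ppages; refcounts: pp0:2 pp1:2 pp2:2
Op 2: read(P0, v2) -> 30. No state change.
Op 3: fork(P1) -> P2. 3 ppages; refcounts: pp0:3 pp1:3 pp2:3
Op 4: fork(P0) -> P3. 3 ppages; refcounts: pp0:4 pp1:4 pp2:4
Op 5: write(P2, v1, 177). refcount(pp1)=4>1 -> COPY to pp3. 4 ppages; refcounts: pp0:4 pp1:3 pp2:4 pp3:1

Answer: 4 3 4 1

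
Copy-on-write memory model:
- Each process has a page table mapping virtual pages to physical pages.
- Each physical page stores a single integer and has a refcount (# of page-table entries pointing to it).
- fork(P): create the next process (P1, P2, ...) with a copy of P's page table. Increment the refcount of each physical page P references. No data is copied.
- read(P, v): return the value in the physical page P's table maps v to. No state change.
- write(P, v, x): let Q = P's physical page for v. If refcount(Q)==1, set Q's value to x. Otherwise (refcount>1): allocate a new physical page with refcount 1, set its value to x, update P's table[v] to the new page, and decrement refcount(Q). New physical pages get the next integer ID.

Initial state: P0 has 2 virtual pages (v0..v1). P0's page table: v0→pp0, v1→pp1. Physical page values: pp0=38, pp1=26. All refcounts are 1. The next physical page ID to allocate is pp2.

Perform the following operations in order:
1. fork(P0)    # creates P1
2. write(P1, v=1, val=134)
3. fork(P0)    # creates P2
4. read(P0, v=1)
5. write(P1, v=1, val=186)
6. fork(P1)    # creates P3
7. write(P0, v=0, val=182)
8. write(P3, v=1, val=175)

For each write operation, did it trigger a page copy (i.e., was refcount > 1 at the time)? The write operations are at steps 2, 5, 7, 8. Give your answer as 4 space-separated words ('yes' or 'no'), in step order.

Op 1: fork(P0) -> P1. 2 ppages; refcounts: pp0:2 pp1:2
Op 2: write(P1, v1, 134). refcount(pp1)=2>1 -> COPY to pp2. 3 ppages; refcounts: pp0:2 pp1:1 pp2:1
Op 3: fork(P0) -> P2. 3 ppages; refcounts: pp0:3 pp1:2 pp2:1
Op 4: read(P0, v1) -> 26. No state change.
Op 5: write(P1, v1, 186). refcount(pp2)=1 -> write in place. 3 ppages; refcounts: pp0:3 pp1:2 pp2:1
Op 6: fork(P1) -> P3. 3 ppages; refcounts: pp0:4 pp1:2 pp2:2
Op 7: write(P0, v0, 182). refcount(pp0)=4>1 -> COPY to pp3. 4 ppages; refcounts: pp0:3 pp1:2 pp2:2 pp3:1
Op 8: write(P3, v1, 175). refcount(pp2)=2>1 -> COPY to pp4. 5 ppages; refcounts: pp0:3 pp1:2 pp2:1 pp3:1 pp4:1

yes no yes yes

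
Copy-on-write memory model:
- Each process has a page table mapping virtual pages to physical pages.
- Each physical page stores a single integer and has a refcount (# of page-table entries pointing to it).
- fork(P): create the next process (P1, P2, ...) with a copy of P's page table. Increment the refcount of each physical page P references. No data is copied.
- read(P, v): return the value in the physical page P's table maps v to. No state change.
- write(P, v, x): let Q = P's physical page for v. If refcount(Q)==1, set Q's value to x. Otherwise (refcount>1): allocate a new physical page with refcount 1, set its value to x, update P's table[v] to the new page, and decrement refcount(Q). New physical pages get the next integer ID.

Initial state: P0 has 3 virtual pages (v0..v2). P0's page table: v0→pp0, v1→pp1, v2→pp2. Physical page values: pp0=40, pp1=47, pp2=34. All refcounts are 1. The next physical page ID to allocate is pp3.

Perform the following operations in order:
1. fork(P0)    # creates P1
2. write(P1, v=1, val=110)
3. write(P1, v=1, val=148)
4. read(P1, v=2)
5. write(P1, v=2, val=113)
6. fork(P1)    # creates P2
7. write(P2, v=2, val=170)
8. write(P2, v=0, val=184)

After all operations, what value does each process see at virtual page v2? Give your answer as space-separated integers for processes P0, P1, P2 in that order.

Op 1: fork(P0) -> P1. 3 ppages; refcounts: pp0:2 pp1:2 pp2:2
Op 2: write(P1, v1, 110). refcount(pp1)=2>1 -> COPY to pp3. 4 ppages; refcounts: pp0:2 pp1:1 pp2:2 pp3:1
Op 3: write(P1, v1, 148). refcount(pp3)=1 -> write in place. 4 ppages; refcounts: pp0:2 pp1:1 pp2:2 pp3:1
Op 4: read(P1, v2) -> 34. No state change.
Op 5: write(P1, v2, 113). refcount(pp2)=2>1 -> COPY to pp4. 5 ppages; refcounts: pp0:2 pp1:1 pp2:1 pp3:1 pp4:1
Op 6: fork(P1) -> P2. 5 ppages; refcounts: pp0:3 pp1:1 pp2:1 pp3:2 pp4:2
Op 7: write(P2, v2, 170). refcount(pp4)=2>1 -> COPY to pp5. 6 ppages; refcounts: pp0:3 pp1:1 pp2:1 pp3:2 pp4:1 pp5:1
Op 8: write(P2, v0, 184). refcount(pp0)=3>1 -> COPY to pp6. 7 ppages; refcounts: pp0:2 pp1:1 pp2:1 pp3:2 pp4:1 pp5:1 pp6:1
P0: v2 -> pp2 = 34
P1: v2 -> pp4 = 113
P2: v2 -> pp5 = 170

Answer: 34 113 170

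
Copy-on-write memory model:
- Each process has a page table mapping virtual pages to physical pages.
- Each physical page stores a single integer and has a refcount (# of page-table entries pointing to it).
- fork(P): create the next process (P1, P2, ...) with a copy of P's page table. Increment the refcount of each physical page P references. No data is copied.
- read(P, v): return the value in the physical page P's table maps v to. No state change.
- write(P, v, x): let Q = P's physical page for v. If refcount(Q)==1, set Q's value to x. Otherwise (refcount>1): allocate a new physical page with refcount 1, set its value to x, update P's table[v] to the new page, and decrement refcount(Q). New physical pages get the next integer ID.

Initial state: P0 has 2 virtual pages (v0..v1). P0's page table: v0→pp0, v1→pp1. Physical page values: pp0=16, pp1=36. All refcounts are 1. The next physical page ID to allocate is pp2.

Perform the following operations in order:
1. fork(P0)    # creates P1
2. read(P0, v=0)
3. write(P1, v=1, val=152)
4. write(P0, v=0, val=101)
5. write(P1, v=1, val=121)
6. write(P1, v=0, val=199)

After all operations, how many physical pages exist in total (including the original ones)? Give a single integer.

Op 1: fork(P0) -> P1. 2 ppages; refcounts: pp0:2 pp1:2
Op 2: read(P0, v0) -> 16. No state change.
Op 3: write(P1, v1, 152). refcount(pp1)=2>1 -> COPY to pp2. 3 ppages; refcounts: pp0:2 pp1:1 pp2:1
Op 4: write(P0, v0, 101). refcount(pp0)=2>1 -> COPY to pp3. 4 ppages; refcounts: pp0:1 pp1:1 pp2:1 pp3:1
Op 5: write(P1, v1, 121). refcount(pp2)=1 -> write in place. 4 ppages; refcounts: pp0:1 pp1:1 pp2:1 pp3:1
Op 6: write(P1, v0, 199). refcount(pp0)=1 -> write in place. 4 ppages; refcounts: pp0:1 pp1:1 pp2:1 pp3:1

Answer: 4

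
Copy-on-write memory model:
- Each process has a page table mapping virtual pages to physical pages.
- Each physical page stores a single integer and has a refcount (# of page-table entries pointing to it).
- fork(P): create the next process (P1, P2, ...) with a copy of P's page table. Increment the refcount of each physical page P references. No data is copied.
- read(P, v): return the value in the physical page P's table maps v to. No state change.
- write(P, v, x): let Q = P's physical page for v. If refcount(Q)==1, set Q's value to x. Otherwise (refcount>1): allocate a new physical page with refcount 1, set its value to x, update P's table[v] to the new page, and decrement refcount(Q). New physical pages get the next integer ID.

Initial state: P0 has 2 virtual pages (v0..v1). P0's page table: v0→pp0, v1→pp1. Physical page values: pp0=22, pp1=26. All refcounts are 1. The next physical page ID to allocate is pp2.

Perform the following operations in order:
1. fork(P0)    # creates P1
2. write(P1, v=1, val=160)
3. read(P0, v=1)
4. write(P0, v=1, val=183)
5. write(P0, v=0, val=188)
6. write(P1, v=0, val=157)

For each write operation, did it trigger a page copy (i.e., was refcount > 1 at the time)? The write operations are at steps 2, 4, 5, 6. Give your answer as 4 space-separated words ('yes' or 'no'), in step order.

Op 1: fork(P0) -> P1. 2 ppages; refcounts: pp0:2 pp1:2
Op 2: write(P1, v1, 160). refcount(pp1)=2>1 -> COPY to pp2. 3 ppages; refcounts: pp0:2 pp1:1 pp2:1
Op 3: read(P0, v1) -> 26. No state change.
Op 4: write(P0, v1, 183). refcount(pp1)=1 -> write in place. 3 ppages; refcounts: pp0:2 pp1:1 pp2:1
Op 5: write(P0, v0, 188). refcount(pp0)=2>1 -> COPY to pp3. 4 ppages; refcounts: pp0:1 pp1:1 pp2:1 pp3:1
Op 6: write(P1, v0, 157). refcount(pp0)=1 -> write in place. 4 ppages; refcounts: pp0:1 pp1:1 pp2:1 pp3:1

yes no yes no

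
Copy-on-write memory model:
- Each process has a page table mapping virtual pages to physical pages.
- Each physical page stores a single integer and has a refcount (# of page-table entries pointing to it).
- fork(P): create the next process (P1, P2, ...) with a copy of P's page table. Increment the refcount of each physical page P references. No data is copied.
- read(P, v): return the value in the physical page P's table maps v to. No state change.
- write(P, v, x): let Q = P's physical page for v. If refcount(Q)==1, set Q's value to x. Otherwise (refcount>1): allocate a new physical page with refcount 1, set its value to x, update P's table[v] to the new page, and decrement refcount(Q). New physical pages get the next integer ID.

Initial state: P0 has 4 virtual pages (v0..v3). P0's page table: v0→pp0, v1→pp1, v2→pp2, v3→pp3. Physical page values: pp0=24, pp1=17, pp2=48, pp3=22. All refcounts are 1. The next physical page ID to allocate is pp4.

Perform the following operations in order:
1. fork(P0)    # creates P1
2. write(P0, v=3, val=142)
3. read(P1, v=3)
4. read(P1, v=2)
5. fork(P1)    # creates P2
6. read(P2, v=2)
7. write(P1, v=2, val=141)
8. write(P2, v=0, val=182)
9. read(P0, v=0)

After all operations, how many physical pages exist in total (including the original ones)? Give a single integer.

Answer: 7

Derivation:
Op 1: fork(P0) -> P1. 4 ppages; refcounts: pp0:2 pp1:2 pp2:2 pp3:2
Op 2: write(P0, v3, 142). refcount(pp3)=2>1 -> COPY to pp4. 5 ppages; refcounts: pp0:2 pp1:2 pp2:2 pp3:1 pp4:1
Op 3: read(P1, v3) -> 22. No state change.
Op 4: read(P1, v2) -> 48. No state change.
Op 5: fork(P1) -> P2. 5 ppages; refcounts: pp0:3 pp1:3 pp2:3 pp3:2 pp4:1
Op 6: read(P2, v2) -> 48. No state change.
Op 7: write(P1, v2, 141). refcount(pp2)=3>1 -> COPY to pp5. 6 ppages; refcounts: pp0:3 pp1:3 pp2:2 pp3:2 pp4:1 pp5:1
Op 8: write(P2, v0, 182). refcount(pp0)=3>1 -> COPY to pp6. 7 ppages; refcounts: pp0:2 pp1:3 pp2:2 pp3:2 pp4:1 pp5:1 pp6:1
Op 9: read(P0, v0) -> 24. No state change.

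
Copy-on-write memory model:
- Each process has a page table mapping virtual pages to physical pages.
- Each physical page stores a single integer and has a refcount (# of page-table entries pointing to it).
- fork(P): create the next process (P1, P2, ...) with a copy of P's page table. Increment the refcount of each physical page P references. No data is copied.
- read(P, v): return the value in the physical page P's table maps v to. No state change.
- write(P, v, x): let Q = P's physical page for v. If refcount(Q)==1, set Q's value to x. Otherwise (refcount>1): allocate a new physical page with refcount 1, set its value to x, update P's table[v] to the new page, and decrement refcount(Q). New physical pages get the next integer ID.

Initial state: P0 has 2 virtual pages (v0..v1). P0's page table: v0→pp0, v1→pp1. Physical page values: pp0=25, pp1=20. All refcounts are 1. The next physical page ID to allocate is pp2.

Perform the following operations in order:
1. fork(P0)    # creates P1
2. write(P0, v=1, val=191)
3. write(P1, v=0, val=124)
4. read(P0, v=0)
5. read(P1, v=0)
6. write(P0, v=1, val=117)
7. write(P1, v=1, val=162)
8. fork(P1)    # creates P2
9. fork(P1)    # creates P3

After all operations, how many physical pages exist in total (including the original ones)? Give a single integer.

Op 1: fork(P0) -> P1. 2 ppages; refcounts: pp0:2 pp1:2
Op 2: write(P0, v1, 191). refcount(pp1)=2>1 -> COPY to pp2. 3 ppages; refcounts: pp0:2 pp1:1 pp2:1
Op 3: write(P1, v0, 124). refcount(pp0)=2>1 -> COPY to pp3. 4 ppages; refcounts: pp0:1 pp1:1 pp2:1 pp3:1
Op 4: read(P0, v0) -> 25. No state change.
Op 5: read(P1, v0) -> 124. No state change.
Op 6: write(P0, v1, 117). refcount(pp2)=1 -> write in place. 4 ppages; refcounts: pp0:1 pp1:1 pp2:1 pp3:1
Op 7: write(P1, v1, 162). refcount(pp1)=1 -> write in place. 4 ppages; refcounts: pp0:1 pp1:1 pp2:1 pp3:1
Op 8: fork(P1) -> P2. 4 ppages; refcounts: pp0:1 pp1:2 pp2:1 pp3:2
Op 9: fork(P1) -> P3. 4 ppages; refcounts: pp0:1 pp1:3 pp2:1 pp3:3

Answer: 4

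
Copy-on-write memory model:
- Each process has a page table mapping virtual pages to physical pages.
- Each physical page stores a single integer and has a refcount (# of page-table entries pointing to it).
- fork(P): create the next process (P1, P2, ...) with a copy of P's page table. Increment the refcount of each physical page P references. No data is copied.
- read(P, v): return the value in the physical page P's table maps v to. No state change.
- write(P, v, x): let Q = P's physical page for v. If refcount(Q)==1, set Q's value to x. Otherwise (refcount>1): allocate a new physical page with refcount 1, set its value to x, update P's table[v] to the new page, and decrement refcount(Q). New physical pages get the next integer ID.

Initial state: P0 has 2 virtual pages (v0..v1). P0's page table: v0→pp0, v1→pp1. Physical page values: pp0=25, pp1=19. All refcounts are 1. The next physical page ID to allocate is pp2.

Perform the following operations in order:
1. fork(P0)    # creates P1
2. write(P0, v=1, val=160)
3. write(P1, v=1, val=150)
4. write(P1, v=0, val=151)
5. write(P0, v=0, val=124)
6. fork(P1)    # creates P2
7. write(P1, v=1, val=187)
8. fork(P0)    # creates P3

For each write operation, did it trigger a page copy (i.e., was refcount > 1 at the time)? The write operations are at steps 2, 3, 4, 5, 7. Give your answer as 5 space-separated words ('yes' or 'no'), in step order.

Op 1: fork(P0) -> P1. 2 ppages; refcounts: pp0:2 pp1:2
Op 2: write(P0, v1, 160). refcount(pp1)=2>1 -> COPY to pp2. 3 ppages; refcounts: pp0:2 pp1:1 pp2:1
Op 3: write(P1, v1, 150). refcount(pp1)=1 -> write in place. 3 ppages; refcounts: pp0:2 pp1:1 pp2:1
Op 4: write(P1, v0, 151). refcount(pp0)=2>1 -> COPY to pp3. 4 ppages; refcounts: pp0:1 pp1:1 pp2:1 pp3:1
Op 5: write(P0, v0, 124). refcount(pp0)=1 -> write in place. 4 ppages; refcounts: pp0:1 pp1:1 pp2:1 pp3:1
Op 6: fork(P1) -> P2. 4 ppages; refcounts: pp0:1 pp1:2 pp2:1 pp3:2
Op 7: write(P1, v1, 187). refcount(pp1)=2>1 -> COPY to pp4. 5 ppages; refcounts: pp0:1 pp1:1 pp2:1 pp3:2 pp4:1
Op 8: fork(P0) -> P3. 5 ppages; refcounts: pp0:2 pp1:1 pp2:2 pp3:2 pp4:1

yes no yes no yes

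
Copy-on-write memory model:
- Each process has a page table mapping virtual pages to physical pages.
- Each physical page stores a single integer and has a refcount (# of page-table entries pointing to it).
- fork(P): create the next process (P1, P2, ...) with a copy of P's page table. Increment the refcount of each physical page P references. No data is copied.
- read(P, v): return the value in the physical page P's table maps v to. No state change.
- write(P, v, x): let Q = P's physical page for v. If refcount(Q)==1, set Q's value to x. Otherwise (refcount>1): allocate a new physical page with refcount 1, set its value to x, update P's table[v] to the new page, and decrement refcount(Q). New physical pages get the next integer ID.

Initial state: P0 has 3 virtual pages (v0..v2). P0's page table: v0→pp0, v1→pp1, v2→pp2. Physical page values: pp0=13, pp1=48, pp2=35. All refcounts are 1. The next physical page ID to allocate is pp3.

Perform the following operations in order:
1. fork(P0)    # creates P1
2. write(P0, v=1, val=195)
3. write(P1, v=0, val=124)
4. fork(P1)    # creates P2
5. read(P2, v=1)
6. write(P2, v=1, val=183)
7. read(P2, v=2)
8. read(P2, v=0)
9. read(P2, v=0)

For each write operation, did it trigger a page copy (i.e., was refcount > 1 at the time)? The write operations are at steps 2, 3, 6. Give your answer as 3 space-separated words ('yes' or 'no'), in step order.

Op 1: fork(P0) -> P1. 3 ppages; refcounts: pp0:2 pp1:2 pp2:2
Op 2: write(P0, v1, 195). refcount(pp1)=2>1 -> COPY to pp3. 4 ppages; refcounts: pp0:2 pp1:1 pp2:2 pp3:1
Op 3: write(P1, v0, 124). refcount(pp0)=2>1 -> COPY to pp4. 5 ppages; refcounts: pp0:1 pp1:1 pp2:2 pp3:1 pp4:1
Op 4: fork(P1) -> P2. 5 ppages; refcounts: pp0:1 pp1:2 pp2:3 pp3:1 pp4:2
Op 5: read(P2, v1) -> 48. No state change.
Op 6: write(P2, v1, 183). refcount(pp1)=2>1 -> COPY to pp5. 6 ppages; refcounts: pp0:1 pp1:1 pp2:3 pp3:1 pp4:2 pp5:1
Op 7: read(P2, v2) -> 35. No state change.
Op 8: read(P2, v0) -> 124. No state change.
Op 9: read(P2, v0) -> 124. No state change.

yes yes yes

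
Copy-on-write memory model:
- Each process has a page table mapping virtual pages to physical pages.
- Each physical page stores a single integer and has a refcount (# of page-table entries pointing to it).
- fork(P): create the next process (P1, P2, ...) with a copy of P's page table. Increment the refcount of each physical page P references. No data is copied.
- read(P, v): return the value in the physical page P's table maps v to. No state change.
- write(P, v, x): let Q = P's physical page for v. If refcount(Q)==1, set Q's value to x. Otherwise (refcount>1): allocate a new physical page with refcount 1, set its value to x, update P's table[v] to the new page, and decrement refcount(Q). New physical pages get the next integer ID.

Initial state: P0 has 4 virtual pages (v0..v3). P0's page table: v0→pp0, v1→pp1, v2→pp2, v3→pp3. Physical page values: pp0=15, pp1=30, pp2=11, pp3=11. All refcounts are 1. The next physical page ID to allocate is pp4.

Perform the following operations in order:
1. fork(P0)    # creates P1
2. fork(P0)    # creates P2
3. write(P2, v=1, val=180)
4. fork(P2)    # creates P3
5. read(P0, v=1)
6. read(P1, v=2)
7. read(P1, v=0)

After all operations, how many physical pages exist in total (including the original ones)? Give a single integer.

Answer: 5

Derivation:
Op 1: fork(P0) -> P1. 4 ppages; refcounts: pp0:2 pp1:2 pp2:2 pp3:2
Op 2: fork(P0) -> P2. 4 ppages; refcounts: pp0:3 pp1:3 pp2:3 pp3:3
Op 3: write(P2, v1, 180). refcount(pp1)=3>1 -> COPY to pp4. 5 ppages; refcounts: pp0:3 pp1:2 pp2:3 pp3:3 pp4:1
Op 4: fork(P2) -> P3. 5 ppages; refcounts: pp0:4 pp1:2 pp2:4 pp3:4 pp4:2
Op 5: read(P0, v1) -> 30. No state change.
Op 6: read(P1, v2) -> 11. No state change.
Op 7: read(P1, v0) -> 15. No state change.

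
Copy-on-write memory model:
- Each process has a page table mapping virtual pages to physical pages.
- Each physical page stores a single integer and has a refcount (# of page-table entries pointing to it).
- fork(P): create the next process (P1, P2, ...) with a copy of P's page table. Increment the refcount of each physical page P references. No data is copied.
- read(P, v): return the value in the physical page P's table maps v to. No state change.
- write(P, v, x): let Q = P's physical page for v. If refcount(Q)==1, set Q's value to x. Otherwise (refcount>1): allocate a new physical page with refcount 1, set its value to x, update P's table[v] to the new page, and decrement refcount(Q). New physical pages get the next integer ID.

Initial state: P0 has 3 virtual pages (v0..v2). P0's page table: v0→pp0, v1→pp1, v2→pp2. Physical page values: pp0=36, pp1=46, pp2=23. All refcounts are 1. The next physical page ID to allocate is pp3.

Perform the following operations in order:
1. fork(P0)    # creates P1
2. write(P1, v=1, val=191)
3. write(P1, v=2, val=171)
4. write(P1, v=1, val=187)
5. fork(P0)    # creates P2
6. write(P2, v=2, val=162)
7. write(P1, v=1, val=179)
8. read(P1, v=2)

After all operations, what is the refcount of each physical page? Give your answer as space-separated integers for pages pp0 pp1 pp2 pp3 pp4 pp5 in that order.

Op 1: fork(P0) -> P1. 3 ppages; refcounts: pp0:2 pp1:2 pp2:2
Op 2: write(P1, v1, 191). refcount(pp1)=2>1 -> COPY to pp3. 4 ppages; refcounts: pp0:2 pp1:1 pp2:2 pp3:1
Op 3: write(P1, v2, 171). refcount(pp2)=2>1 -> COPY to pp4. 5 ppages; refcounts: pp0:2 pp1:1 pp2:1 pp3:1 pp4:1
Op 4: write(P1, v1, 187). refcount(pp3)=1 -> write in place. 5 ppages; refcounts: pp0:2 pp1:1 pp2:1 pp3:1 pp4:1
Op 5: fork(P0) -> P2. 5 ppages; refcounts: pp0:3 pp1:2 pp2:2 pp3:1 pp4:1
Op 6: write(P2, v2, 162). refcount(pp2)=2>1 -> COPY to pp5. 6 ppages; refcounts: pp0:3 pp1:2 pp2:1 pp3:1 pp4:1 pp5:1
Op 7: write(P1, v1, 179). refcount(pp3)=1 -> write in place. 6 ppages; refcounts: pp0:3 pp1:2 pp2:1 pp3:1 pp4:1 pp5:1
Op 8: read(P1, v2) -> 171. No state change.

Answer: 3 2 1 1 1 1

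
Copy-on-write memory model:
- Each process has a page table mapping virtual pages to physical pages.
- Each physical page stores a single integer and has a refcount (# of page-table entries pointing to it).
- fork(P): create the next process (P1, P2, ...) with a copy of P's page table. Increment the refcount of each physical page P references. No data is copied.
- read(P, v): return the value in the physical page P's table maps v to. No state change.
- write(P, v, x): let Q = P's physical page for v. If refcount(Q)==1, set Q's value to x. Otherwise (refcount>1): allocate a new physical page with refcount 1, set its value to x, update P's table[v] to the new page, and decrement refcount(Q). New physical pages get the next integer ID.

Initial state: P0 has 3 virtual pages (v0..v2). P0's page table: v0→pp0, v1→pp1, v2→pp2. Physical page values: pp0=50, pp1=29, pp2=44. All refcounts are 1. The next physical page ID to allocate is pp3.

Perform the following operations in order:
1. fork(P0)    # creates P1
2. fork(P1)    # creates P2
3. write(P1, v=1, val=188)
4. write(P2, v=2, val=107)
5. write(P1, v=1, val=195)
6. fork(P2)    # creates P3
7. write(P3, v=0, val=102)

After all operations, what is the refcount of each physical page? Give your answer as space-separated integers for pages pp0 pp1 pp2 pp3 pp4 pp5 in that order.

Answer: 3 3 2 1 2 1

Derivation:
Op 1: fork(P0) -> P1. 3 ppages; refcounts: pp0:2 pp1:2 pp2:2
Op 2: fork(P1) -> P2. 3 ppages; refcounts: pp0:3 pp1:3 pp2:3
Op 3: write(P1, v1, 188). refcount(pp1)=3>1 -> COPY to pp3. 4 ppages; refcounts: pp0:3 pp1:2 pp2:3 pp3:1
Op 4: write(P2, v2, 107). refcount(pp2)=3>1 -> COPY to pp4. 5 ppages; refcounts: pp0:3 pp1:2 pp2:2 pp3:1 pp4:1
Op 5: write(P1, v1, 195). refcount(pp3)=1 -> write in place. 5 ppages; refcounts: pp0:3 pp1:2 pp2:2 pp3:1 pp4:1
Op 6: fork(P2) -> P3. 5 ppages; refcounts: pp0:4 pp1:3 pp2:2 pp3:1 pp4:2
Op 7: write(P3, v0, 102). refcount(pp0)=4>1 -> COPY to pp5. 6 ppages; refcounts: pp0:3 pp1:3 pp2:2 pp3:1 pp4:2 pp5:1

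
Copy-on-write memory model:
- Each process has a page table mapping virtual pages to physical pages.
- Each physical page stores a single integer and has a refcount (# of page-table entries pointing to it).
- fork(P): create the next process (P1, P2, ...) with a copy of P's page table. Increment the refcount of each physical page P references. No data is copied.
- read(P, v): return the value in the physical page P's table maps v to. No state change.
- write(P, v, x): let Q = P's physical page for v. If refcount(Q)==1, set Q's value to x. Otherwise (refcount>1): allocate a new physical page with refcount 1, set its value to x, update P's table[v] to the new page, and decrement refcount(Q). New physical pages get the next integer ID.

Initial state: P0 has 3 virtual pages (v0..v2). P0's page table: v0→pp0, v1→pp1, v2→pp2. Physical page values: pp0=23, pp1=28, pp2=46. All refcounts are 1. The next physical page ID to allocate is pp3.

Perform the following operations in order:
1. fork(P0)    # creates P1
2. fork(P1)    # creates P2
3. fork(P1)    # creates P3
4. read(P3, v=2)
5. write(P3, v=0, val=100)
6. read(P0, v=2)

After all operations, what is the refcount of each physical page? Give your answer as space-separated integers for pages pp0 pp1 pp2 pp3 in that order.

Op 1: fork(P0) -> P1. 3 ppages; refcounts: pp0:2 pp1:2 pp2:2
Op 2: fork(P1) -> P2. 3 ppages; refcounts: pp0:3 pp1:3 pp2:3
Op 3: fork(P1) -> P3. 3 ppages; refcounts: pp0:4 pp1:4 pp2:4
Op 4: read(P3, v2) -> 46. No state change.
Op 5: write(P3, v0, 100). refcount(pp0)=4>1 -> COPY to pp3. 4 ppages; refcounts: pp0:3 pp1:4 pp2:4 pp3:1
Op 6: read(P0, v2) -> 46. No state change.

Answer: 3 4 4 1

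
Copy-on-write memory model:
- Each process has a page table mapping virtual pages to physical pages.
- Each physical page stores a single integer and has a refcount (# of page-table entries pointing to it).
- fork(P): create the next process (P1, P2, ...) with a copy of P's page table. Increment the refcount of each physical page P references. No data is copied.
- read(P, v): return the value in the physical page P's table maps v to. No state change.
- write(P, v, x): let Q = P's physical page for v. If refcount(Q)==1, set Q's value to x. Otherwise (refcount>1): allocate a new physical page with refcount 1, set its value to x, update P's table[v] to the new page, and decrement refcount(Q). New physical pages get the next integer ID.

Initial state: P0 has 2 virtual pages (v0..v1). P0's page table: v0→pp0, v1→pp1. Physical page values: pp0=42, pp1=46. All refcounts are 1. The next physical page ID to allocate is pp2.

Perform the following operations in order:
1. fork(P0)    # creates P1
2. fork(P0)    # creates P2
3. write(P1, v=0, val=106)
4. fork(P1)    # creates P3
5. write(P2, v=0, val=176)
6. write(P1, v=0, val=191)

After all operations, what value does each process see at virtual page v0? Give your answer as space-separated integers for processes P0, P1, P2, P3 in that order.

Op 1: fork(P0) -> P1. 2 ppages; refcounts: pp0:2 pp1:2
Op 2: fork(P0) -> P2. 2 ppages; refcounts: pp0:3 pp1:3
Op 3: write(P1, v0, 106). refcount(pp0)=3>1 -> COPY to pp2. 3 ppages; refcounts: pp0:2 pp1:3 pp2:1
Op 4: fork(P1) -> P3. 3 ppages; refcounts: pp0:2 pp1:4 pp2:2
Op 5: write(P2, v0, 176). refcount(pp0)=2>1 -> COPY to pp3. 4 ppages; refcounts: pp0:1 pp1:4 pp2:2 pp3:1
Op 6: write(P1, v0, 191). refcount(pp2)=2>1 -> COPY to pp4. 5 ppages; refcounts: pp0:1 pp1:4 pp2:1 pp3:1 pp4:1
P0: v0 -> pp0 = 42
P1: v0 -> pp4 = 191
P2: v0 -> pp3 = 176
P3: v0 -> pp2 = 106

Answer: 42 191 176 106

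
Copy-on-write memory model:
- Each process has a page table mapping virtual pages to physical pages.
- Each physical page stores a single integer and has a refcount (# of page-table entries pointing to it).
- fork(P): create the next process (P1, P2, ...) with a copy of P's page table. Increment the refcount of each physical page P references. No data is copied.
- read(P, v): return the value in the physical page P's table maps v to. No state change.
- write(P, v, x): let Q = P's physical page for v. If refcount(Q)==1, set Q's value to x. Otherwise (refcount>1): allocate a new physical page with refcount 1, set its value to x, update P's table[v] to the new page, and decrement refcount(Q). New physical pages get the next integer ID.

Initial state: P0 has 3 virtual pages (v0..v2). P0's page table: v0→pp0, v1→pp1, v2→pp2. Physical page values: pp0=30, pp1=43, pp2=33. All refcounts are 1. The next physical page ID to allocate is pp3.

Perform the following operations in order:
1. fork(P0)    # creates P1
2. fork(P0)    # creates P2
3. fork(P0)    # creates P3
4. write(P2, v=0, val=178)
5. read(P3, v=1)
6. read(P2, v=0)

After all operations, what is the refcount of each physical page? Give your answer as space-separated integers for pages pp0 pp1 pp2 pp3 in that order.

Op 1: fork(P0) -> P1. 3 ppages; refcounts: pp0:2 pp1:2 pp2:2
Op 2: fork(P0) -> P2. 3 ppages; refcounts: pp0:3 pp1:3 pp2:3
Op 3: fork(P0) -> P3. 3 ppages; refcounts: pp0:4 pp1:4 pp2:4
Op 4: write(P2, v0, 178). refcount(pp0)=4>1 -> COPY to pp3. 4 ppages; refcounts: pp0:3 pp1:4 pp2:4 pp3:1
Op 5: read(P3, v1) -> 43. No state change.
Op 6: read(P2, v0) -> 178. No state change.

Answer: 3 4 4 1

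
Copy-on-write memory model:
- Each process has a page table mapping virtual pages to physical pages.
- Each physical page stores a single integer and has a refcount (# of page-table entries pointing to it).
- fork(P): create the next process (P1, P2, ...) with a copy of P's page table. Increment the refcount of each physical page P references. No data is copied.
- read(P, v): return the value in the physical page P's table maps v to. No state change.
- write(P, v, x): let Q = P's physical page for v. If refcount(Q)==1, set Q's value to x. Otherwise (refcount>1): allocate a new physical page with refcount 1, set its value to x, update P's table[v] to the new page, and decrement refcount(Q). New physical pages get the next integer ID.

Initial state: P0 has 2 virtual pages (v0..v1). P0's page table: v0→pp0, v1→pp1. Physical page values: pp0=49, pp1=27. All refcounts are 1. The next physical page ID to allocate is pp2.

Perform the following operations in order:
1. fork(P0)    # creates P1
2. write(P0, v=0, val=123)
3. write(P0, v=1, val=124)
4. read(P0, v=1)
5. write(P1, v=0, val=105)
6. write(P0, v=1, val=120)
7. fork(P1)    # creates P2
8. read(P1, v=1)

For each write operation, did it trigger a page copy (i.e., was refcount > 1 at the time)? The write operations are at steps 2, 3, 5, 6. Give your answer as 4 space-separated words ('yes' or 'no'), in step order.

Op 1: fork(P0) -> P1. 2 ppages; refcounts: pp0:2 pp1:2
Op 2: write(P0, v0, 123). refcount(pp0)=2>1 -> COPY to pp2. 3 ppages; refcounts: pp0:1 pp1:2 pp2:1
Op 3: write(P0, v1, 124). refcount(pp1)=2>1 -> COPY to pp3. 4 ppages; refcounts: pp0:1 pp1:1 pp2:1 pp3:1
Op 4: read(P0, v1) -> 124. No state change.
Op 5: write(P1, v0, 105). refcount(pp0)=1 -> write in place. 4 ppages; refcounts: pp0:1 pp1:1 pp2:1 pp3:1
Op 6: write(P0, v1, 120). refcount(pp3)=1 -> write in place. 4 ppages; refcounts: pp0:1 pp1:1 pp2:1 pp3:1
Op 7: fork(P1) -> P2. 4 ppages; refcounts: pp0:2 pp1:2 pp2:1 pp3:1
Op 8: read(P1, v1) -> 27. No state change.

yes yes no no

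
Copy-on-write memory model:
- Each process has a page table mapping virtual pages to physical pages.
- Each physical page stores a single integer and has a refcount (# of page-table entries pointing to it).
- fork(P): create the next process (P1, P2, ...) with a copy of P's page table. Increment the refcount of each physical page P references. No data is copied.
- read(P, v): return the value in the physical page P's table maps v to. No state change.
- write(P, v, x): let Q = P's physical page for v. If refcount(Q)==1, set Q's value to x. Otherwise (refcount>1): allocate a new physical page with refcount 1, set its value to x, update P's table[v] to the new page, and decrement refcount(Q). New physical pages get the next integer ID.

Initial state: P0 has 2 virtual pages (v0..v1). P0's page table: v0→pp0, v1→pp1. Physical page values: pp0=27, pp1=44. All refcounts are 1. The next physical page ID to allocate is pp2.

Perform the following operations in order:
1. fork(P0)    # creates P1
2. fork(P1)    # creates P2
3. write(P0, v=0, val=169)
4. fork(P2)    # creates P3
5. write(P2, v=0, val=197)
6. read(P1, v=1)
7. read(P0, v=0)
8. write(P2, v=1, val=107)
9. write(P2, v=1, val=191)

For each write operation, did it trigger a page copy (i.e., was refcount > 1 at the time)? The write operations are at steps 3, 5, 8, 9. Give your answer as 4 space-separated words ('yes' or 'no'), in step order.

Op 1: fork(P0) -> P1. 2 ppages; refcounts: pp0:2 pp1:2
Op 2: fork(P1) -> P2. 2 ppages; refcounts: pp0:3 pp1:3
Op 3: write(P0, v0, 169). refcount(pp0)=3>1 -> COPY to pp2. 3 ppages; refcounts: pp0:2 pp1:3 pp2:1
Op 4: fork(P2) -> P3. 3 ppages; refcounts: pp0:3 pp1:4 pp2:1
Op 5: write(P2, v0, 197). refcount(pp0)=3>1 -> COPY to pp3. 4 ppages; refcounts: pp0:2 pp1:4 pp2:1 pp3:1
Op 6: read(P1, v1) -> 44. No state change.
Op 7: read(P0, v0) -> 169. No state change.
Op 8: write(P2, v1, 107). refcount(pp1)=4>1 -> COPY to pp4. 5 ppages; refcounts: pp0:2 pp1:3 pp2:1 pp3:1 pp4:1
Op 9: write(P2, v1, 191). refcount(pp4)=1 -> write in place. 5 ppages; refcounts: pp0:2 pp1:3 pp2:1 pp3:1 pp4:1

yes yes yes no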